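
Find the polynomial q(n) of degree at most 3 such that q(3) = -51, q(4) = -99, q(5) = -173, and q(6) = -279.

q(n) = -n^3 - n^2 - 4n - 3

Write q(n) = an^3 + bn^2 + cn + d. Substituting each data point gives a linear system:
  27a + 9b + 3c + d = -51
  64a + 16b + 4c + d = -99
  125a + 25b + 5c + d = -173
  216a + 36b + 6c + d = -279
Solving the system yields a = -1, b = -1, c = -4, d = -3.
So q(n) = -n^3 - n^2 - 4n - 3.
Check: q(6) = -279. ✓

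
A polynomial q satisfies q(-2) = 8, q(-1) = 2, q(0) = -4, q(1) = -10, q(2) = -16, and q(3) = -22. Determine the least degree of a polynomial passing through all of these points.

1

Forward differences of the values at u = -2, -1, 0, 1, 2, 3:
  q  : 8  2  -4  -10  -16  -22
  Δ  : -6  -6  -6  -6  -6
  Δ^2: 0  0  0  0
  Δ^3: 0  0  0
  Δ^4: 0  0
  Δ^5: 0
The first differences are constant (-6) and nonzero, while all higher differences vanish, so the minimal degree is 1.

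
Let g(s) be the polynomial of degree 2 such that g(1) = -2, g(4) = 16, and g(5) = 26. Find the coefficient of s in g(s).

Write g(s) = as^2 + bs + c. Substituting each data point gives a linear system:
  a + b + c = -2
  16a + 4b + c = 16
  25a + 5b + c = 26
Solving the system yields a = 1, b = 1, c = -4.
So g(s) = s^2 + s - 4.
The coefficient of s is 1.

1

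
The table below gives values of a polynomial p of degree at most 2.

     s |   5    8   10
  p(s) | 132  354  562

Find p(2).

Using the Lagrange interpolation formula with nodes 5, 8, 10:
  L_0(s) = (s - 8)(s - 10) / 15
  L_1(s) = (s - 5)(s - 10) / -6
  L_2(s) = (s - 5)(s - 8) / 10
Then p(s) = 132·L_0(s) + 354·L_1(s) + 562·L_2(s).
Expanding and collecting terms gives p(s) = 6s^2 - 4s + 2.
Evaluating at s = 2: p(2) = 18.

18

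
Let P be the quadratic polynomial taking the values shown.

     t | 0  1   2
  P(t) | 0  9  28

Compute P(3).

57

Using the Lagrange interpolation formula with nodes 0, 1, 2:
  L_0(t) = (t - 1)(t - 2) / 2
  L_1(t) = t(t - 2) / -1
  L_2(t) = t(t - 1) / 2
Then P(t) = 0·L_0(t) + 9·L_1(t) + 28·L_2(t).
Expanding and collecting terms gives P(t) = 5t^2 + 4t.
Evaluating at t = 3: P(3) = 57.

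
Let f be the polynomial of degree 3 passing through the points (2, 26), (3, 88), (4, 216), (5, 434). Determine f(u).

Write f(u) = au^3 + bu^2 + cu + d. Substituting each data point gives a linear system:
  8a + 4b + 2c + d = 26
  27a + 9b + 3c + d = 88
  64a + 16b + 4c + d = 216
  125a + 25b + 5c + d = 434
Solving the system yields a = 4, b = -3, c = 1, d = 4.
So f(u) = 4u^3 - 3u^2 + u + 4.
Check: f(3) = 88. ✓

f(u) = 4u^3 - 3u^2 + u + 4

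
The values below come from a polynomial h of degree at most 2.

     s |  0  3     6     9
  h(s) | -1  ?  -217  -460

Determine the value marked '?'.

-64

On equispaced nodes a degree-2 polynomial has vanishing third forward difference, so
  - h(0) + 3·h(3) - 3·h(6) + h(9) = 0.
Substituting the known values and solving for h(3):
  3·h(3) = -192
  h(3) = -64.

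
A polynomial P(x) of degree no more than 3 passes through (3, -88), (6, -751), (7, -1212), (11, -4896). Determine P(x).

Using the Lagrange interpolation formula with nodes 3, 6, 7, 11:
  L_0(x) = (x - 6)(x - 7)(x - 11) / -96
  L_1(x) = (x - 3)(x - 7)(x - 11) / 15
  L_2(x) = (x - 3)(x - 6)(x - 11) / -16
  L_3(x) = (x - 3)(x - 6)(x - 7) / 160
Then P(x) = -88·L_0(x) - 751·L_1(x) - 1212·L_2(x) - 4896·L_3(x).
Expanding and collecting terms gives P(x) = -4x^3 + 4x^2 - 5x - 1.
Check: P(7) = -1212. ✓

P(x) = -4x^3 + 4x^2 - 5x - 1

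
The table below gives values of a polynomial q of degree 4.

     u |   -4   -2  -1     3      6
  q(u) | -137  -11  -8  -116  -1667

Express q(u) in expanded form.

Using the Lagrange interpolation formula with nodes -4, -2, -1, 3, 6:
  L_0(u) = (u + 2)(u + 1)(u - 3)(u - 6) / 420
  L_1(u) = (u + 4)(u + 1)(u - 3)(u - 6) / -80
  L_2(u) = (u + 4)(u + 2)(u - 3)(u - 6) / 84
  L_3(u) = (u + 4)(u + 2)(u + 1)(u - 6) / -420
  L_4(u) = (u + 4)(u + 2)(u + 1)(u - 3) / 1680
Then q(u) = -137·L_0(u) - 11·L_1(u) - 8·L_2(u) - 116·L_3(u) - 1667·L_4(u).
Expanding and collecting terms gives q(u) = -u^4 - 2u^3 + u^2 + 5u - 5.
Check: q(6) = -1667. ✓

q(u) = -u^4 - 2u^3 + u^2 + 5u - 5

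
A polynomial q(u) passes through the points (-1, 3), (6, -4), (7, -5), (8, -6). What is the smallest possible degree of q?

Divided differences on the nodes -1, 6, 7, 8:
  order 0: 3  -4  -5  -6
  order 1: -1  -1  -1
  order 2: 0  0
  order 3: 0
The order-1 divided differences are all -1 (nonzero) and every higher order vanishes, so the data lies on a polynomial of degree exactly 1.

1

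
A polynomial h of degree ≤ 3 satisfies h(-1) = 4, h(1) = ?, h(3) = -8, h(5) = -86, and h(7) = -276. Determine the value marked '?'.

On equispaced nodes a degree-3 polynomial has vanishing fourth forward difference, so
  h(-1) - 4·h(1) + 6·h(3) - 4·h(5) + h(7) = 0.
Substituting the known values and solving for h(1):
  -4·h(1) = -24
  h(1) = 6.

6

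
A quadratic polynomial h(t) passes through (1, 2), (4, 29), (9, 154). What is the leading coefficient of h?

Write h(t) = at^2 + bt + c. Substituting each data point gives a linear system:
  a + b + c = 2
  16a + 4b + c = 29
  81a + 9b + c = 154
Solving the system yields a = 2, b = -1, c = 1.
So h(t) = 2t^2 - t + 1.
The leading coefficient is 2.

2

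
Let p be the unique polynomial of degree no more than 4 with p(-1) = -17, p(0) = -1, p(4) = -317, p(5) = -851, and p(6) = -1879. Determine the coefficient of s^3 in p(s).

Write p(s) = as^4 + bs^3 + cs^2 + ds + e. Substituting each data point gives a linear system:
  a - b + c - d + e = -17
  e = -1
  256a + 64b + 16c + 4d + e = -317
  625a + 125b + 25c + 5d + e = -851
  1296a + 216b + 36c + 6d + e = -1879
Solving the system yields a = -2, b = 4, c = -5, d = 5, e = -1.
So p(s) = -2s^4 + 4s^3 - 5s^2 + 5s - 1.
The coefficient of s^3 is 4.

4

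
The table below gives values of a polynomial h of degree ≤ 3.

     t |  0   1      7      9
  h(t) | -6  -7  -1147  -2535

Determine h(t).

h(t) = -4t^3 + 5t^2 - 2t - 6

Using the Lagrange interpolation formula with nodes 0, 1, 7, 9:
  L_0(t) = (t - 1)(t - 7)(t - 9) / -63
  L_1(t) = t(t - 7)(t - 9) / 48
  L_2(t) = t(t - 1)(t - 9) / -84
  L_3(t) = t(t - 1)(t - 7) / 144
Then h(t) = -6·L_0(t) - 7·L_1(t) - 1147·L_2(t) - 2535·L_3(t).
Expanding and collecting terms gives h(t) = -4t³ + 5t² - 2t - 6.
Check: h(0) = -6. ✓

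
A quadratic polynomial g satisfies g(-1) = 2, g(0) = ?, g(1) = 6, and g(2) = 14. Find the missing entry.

On equispaced nodes a degree-2 polynomial has vanishing third forward difference, so
  - g(-1) + 3·g(0) - 3·g(1) + g(2) = 0.
Substituting the known values and solving for g(0):
  3·g(0) = 6
  g(0) = 2.

2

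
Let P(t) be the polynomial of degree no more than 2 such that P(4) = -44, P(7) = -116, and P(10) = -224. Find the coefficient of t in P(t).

Write P(t) = at^2 + bt + c. Substituting each data point gives a linear system:
  16a + 4b + c = -44
  49a + 7b + c = -116
  100a + 10b + c = -224
Solving the system yields a = -2, b = -2, c = -4.
So P(t) = -2t² - 2t - 4.
The coefficient of t is -2.

-2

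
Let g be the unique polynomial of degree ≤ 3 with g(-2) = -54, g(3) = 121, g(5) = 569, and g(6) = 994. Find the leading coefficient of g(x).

Write g(x) = ax^3 + bx^2 + cx + d. Substituting each data point gives a linear system:
  -8a + 4b - 2c + d = -54
  27a + 9b + 3c + d = 121
  125a + 25b + 5c + d = 569
  216a + 36b + 6c + d = 994
Solving the system yields a = 5, b = -3, c = 3, d = 4.
So g(x) = 5x^3 - 3x^2 + 3x + 4.
The leading coefficient is 5.

5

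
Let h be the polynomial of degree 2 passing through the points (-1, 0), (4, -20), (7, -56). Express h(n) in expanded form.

Using the Lagrange interpolation formula with nodes -1, 4, 7:
  L_0(n) = (n - 4)(n - 7) / 40
  L_1(n) = (n + 1)(n - 7) / -15
  L_2(n) = (n + 1)(n - 4) / 24
Then h(n) = 0·L_0(n) - 20·L_1(n) - 56·L_2(n).
Expanding and collecting terms gives h(n) = -n² - n.
Check: h(4) = -20. ✓

h(n) = -n^2 - n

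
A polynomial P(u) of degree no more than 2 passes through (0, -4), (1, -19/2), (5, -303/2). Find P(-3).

Write P(u) = au^2 + bu + c. Substituting each data point gives a linear system:
  c = -4
  a + b + c = -19/2
  25a + 5b + c = -303/2
Solving the system yields a = -6, b = 1/2, c = -4.
So P(u) = -6u² + (1/2)u - 4.
Then P(-3) = -119/2.

-119/2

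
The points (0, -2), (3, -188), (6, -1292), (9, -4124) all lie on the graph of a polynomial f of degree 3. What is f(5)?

-772

Using the Lagrange interpolation formula with nodes 0, 3, 6, 9:
  L_0(s) = (s - 3)(s - 6)(s - 9) / -162
  L_1(s) = s(s - 6)(s - 9) / 54
  L_2(s) = s(s - 3)(s - 9) / -54
  L_3(s) = s(s - 3)(s - 6) / 162
Then f(s) = -2·L_0(s) - 188·L_1(s) - 1292·L_2(s) - 4124·L_3(s).
Expanding and collecting terms gives f(s) = -5s³ - 6s² + s - 2.
Evaluating at s = 5: f(5) = -772.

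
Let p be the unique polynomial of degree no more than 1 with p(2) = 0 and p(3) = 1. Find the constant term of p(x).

-2

Write p(x) = ax + b. Substituting each data point gives a linear system:
  2a + b = 0
  3a + b = 1
Solving the system yields a = 1, b = -2.
So p(x) = x - 2.
The constant term is -2.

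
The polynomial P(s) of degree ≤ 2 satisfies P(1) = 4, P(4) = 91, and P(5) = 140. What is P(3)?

Write P(s) = as^2 + bs + c. Substituting each data point gives a linear system:
  a + b + c = 4
  16a + 4b + c = 91
  25a + 5b + c = 140
Solving the system yields a = 5, b = 4, c = -5.
So P(s) = 5s^2 + 4s - 5.
Then P(3) = 52.

52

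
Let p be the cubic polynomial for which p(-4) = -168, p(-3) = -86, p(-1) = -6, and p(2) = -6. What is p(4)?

-16

Write p(s) = as^3 + bs^2 + cs + d. Substituting each data point gives a linear system:
  -64a + 16b - 4c + d = -168
  -27a + 9b - 3c + d = -86
  -a + b - c + d = -6
  8a + 4b + 2c + d = -6
Solving the system yields a = 1, b = -6, c = 3, d = 4.
So p(s) = s^3 - 6s^2 + 3s + 4.
Then p(4) = -16.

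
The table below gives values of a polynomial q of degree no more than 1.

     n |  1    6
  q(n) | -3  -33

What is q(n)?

Write q(n) = an + b. Substituting each data point gives a linear system:
  a + b = -3
  6a + b = -33
Solving the system yields a = -6, b = 3.
So q(n) = -6n + 3.
Check: q(6) = -33. ✓

q(n) = -6n + 3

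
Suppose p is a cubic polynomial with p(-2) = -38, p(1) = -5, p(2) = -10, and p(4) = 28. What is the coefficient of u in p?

-1

Write p(u) = au^3 + bu^2 + cu + d. Substituting each data point gives a linear system:
  -8a + 4b - 2c + d = -38
  a + b + c + d = -5
  8a + 4b + 2c + d = -10
  64a + 16b + 4c + d = 28
Solving the system yields a = 2, b = -6, c = -1, d = 0.
So p(u) = 2u^3 - 6u^2 - u.
The coefficient of u is -1.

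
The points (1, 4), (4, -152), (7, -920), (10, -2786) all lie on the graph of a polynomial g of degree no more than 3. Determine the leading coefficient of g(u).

Write g(u) = au^3 + bu^2 + cu + d. Substituting each data point gives a linear system:
  a + b + c + d = 4
  64a + 16b + 4c + d = -152
  343a + 49b + 7c + d = -920
  1000a + 100b + 10c + d = -2786
Solving the system yields a = -3, b = 2, c = 1, d = 4.
So g(u) = -3u³ + 2u² + u + 4.
The leading coefficient is -3.

-3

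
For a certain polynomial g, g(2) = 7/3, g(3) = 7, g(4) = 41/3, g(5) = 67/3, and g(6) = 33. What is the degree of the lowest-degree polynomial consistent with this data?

Forward differences of the values at x = 2, 3, 4, 5, 6:
  g  : 7/3  7  41/3  67/3  33
  Δ  : 14/3  20/3  26/3  32/3
  Δ^2: 2  2  2
  Δ^3: 0  0
  Δ^4: 0
The second differences are constant (2) and nonzero, while all higher differences vanish, so the minimal degree is 2.

2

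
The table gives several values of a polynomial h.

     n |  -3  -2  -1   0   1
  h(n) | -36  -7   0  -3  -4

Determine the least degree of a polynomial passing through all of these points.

Forward differences of the values at n = -3, -2, -1, 0, 1:
  h  : -36  -7  0  -3  -4
  Δ  : 29  7  -3  -1
  Δ^2: -22  -10  2
  Δ^3: 12  12
  Δ^4: 0
The third differences are constant (12) and nonzero, while all higher differences vanish, so the minimal degree is 3.

3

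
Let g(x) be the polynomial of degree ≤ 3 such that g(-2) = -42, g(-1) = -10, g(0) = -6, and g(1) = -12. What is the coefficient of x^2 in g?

-5

Write g(x) = ax^3 + bx^2 + cx + d. Substituting each data point gives a linear system:
  -8a + 4b - 2c + d = -42
  -a + b - c + d = -10
  d = -6
  a + b + c + d = -12
Solving the system yields a = 3, b = -5, c = -4, d = -6.
So g(x) = 3x^3 - 5x^2 - 4x - 6.
The coefficient of x^2 is -5.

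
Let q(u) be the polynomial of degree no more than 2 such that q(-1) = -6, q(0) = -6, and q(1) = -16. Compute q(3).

-66

Forward differences of the values at u = -1, 0, 1:
  q  : -6  -6  -16
  Δ  : 0  -10
  Δ^2: -10
The second differences are constant, confirming degree 2.
Interpolating (Newton forward form) and evaluating at u = 3 gives q(3) = -66.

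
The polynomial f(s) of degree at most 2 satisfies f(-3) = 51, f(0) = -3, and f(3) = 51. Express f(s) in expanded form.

f(s) = 6s^2 - 3

Write f(s) = as^2 + bs + c. Substituting each data point gives a linear system:
  9a - 3b + c = 51
  c = -3
  9a + 3b + c = 51
Solving the system yields a = 6, b = 0, c = -3.
So f(s) = 6s^2 - 3.
Check: f(3) = 51. ✓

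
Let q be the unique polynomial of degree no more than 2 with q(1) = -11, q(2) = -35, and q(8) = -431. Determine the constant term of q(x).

Write q(x) = ax^2 + bx + c. Substituting each data point gives a linear system:
  a + b + c = -11
  4a + 2b + c = -35
  64a + 8b + c = -431
Solving the system yields a = -6, b = -6, c = 1.
So q(x) = -6x^2 - 6x + 1.
The constant term is 1.

1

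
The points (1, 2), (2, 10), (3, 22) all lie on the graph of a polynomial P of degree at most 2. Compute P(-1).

Using the Lagrange interpolation formula with nodes 1, 2, 3:
  L_0(t) = (t - 2)(t - 3) / 2
  L_1(t) = (t - 1)(t - 3) / -1
  L_2(t) = (t - 1)(t - 2) / 2
Then P(t) = 2·L_0(t) + 10·L_1(t) + 22·L_2(t).
Expanding and collecting terms gives P(t) = 2t^2 + 2t - 2.
Evaluating at t = -1: P(-1) = -2.

-2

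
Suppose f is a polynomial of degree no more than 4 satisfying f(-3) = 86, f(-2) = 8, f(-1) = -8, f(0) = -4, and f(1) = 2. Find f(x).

f(x) = x^4 - x^3 + 6x - 4

Using the Lagrange interpolation formula with nodes -3, -2, -1, 0, 1:
  L_0(x) = (x + 2)(x + 1)x(x - 1) / 24
  L_1(x) = (x + 3)(x + 1)x(x - 1) / -6
  L_2(x) = (x + 3)(x + 2)x(x - 1) / 4
  L_3(x) = (x + 3)(x + 2)(x + 1)(x - 1) / -6
  L_4(x) = (x + 3)(x + 2)(x + 1)x / 24
Then f(x) = 86·L_0(x) + 8·L_1(x) - 8·L_2(x) - 4·L_3(x) + 2·L_4(x).
Expanding and collecting terms gives f(x) = x^4 - x^3 + 6x - 4.
Check: f(-3) = 86. ✓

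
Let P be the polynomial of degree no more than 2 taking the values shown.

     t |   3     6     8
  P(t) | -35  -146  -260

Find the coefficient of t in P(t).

Write P(t) = at^2 + bt + c. Substituting each data point gives a linear system:
  9a + 3b + c = -35
  36a + 6b + c = -146
  64a + 8b + c = -260
Solving the system yields a = -4, b = -1, c = 4.
So P(t) = -4t² - t + 4.
The coefficient of t is -1.

-1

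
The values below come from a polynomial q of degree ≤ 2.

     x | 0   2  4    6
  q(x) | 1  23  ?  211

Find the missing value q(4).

93

On equispaced nodes a degree-2 polynomial has vanishing third forward difference, so
  - q(0) + 3·q(2) - 3·q(4) + q(6) = 0.
Substituting the known values and solving for q(4):
  -3·q(4) = -279
  q(4) = 93.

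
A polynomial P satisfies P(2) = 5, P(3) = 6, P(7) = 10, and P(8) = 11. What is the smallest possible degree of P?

Divided differences on the nodes 2, 3, 7, 8:
  order 0: 5  6  10  11
  order 1: 1  1  1
  order 2: 0  0
  order 3: 0
The order-1 divided differences are all 1 (nonzero) and every higher order vanishes, so the data lies on a polynomial of degree exactly 1.

1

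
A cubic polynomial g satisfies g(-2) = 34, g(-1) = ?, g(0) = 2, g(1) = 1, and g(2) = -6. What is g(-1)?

9

On equispaced nodes a degree-3 polynomial has vanishing fourth forward difference, so
  g(-2) - 4·g(-1) + 6·g(0) - 4·g(1) + g(2) = 0.
Substituting the known values and solving for g(-1):
  -4·g(-1) = -36
  g(-1) = 9.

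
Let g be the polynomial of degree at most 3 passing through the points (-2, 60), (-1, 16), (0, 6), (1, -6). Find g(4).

-414

Write g(u) = au^3 + bu^2 + cu + d. Substituting each data point gives a linear system:
  -8a + 4b - 2c + d = 60
  -a + b - c + d = 16
  d = 6
  a + b + c + d = -6
Solving the system yields a = -6, b = -1, c = -5, d = 6.
So g(u) = -6u^3 - u^2 - 5u + 6.
Then g(4) = -414.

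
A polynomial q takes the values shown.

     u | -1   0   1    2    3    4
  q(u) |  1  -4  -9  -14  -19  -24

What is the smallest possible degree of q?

1

Forward differences of the values at u = -1, 0, 1, 2, 3, 4:
  q  : 1  -4  -9  -14  -19  -24
  Δ  : -5  -5  -5  -5  -5
  Δ^2: 0  0  0  0
  Δ^3: 0  0  0
  Δ^4: 0  0
  Δ^5: 0
The first differences are constant (-5) and nonzero, while all higher differences vanish, so the minimal degree is 1.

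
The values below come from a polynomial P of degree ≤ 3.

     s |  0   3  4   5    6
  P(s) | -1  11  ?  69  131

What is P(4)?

31

The 4 known points determine the degree-3 polynomial uniquely.
Write P(s) = as^3 + bs^2 + cs + d. Substituting each data point gives a linear system:
  d = -1
  27a + 9b + 3c + d = 11
  125a + 25b + 5c + d = 69
  216a + 36b + 6c + d = 131
Solving the system yields a = 1, b = -3, c = 4, d = -1.
So P(s) = s^3 - 3s^2 + 4s - 1.
Then P(4) = 31.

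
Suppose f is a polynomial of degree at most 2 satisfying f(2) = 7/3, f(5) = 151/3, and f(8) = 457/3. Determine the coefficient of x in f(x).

-5

Write f(x) = ax^2 + bx + c. Substituting each data point gives a linear system:
  4a + 2b + c = 7/3
  25a + 5b + c = 151/3
  64a + 8b + c = 457/3
Solving the system yields a = 3, b = -5, c = 1/3.
So f(x) = 3x² - 5x + 1/3.
The coefficient of x is -5.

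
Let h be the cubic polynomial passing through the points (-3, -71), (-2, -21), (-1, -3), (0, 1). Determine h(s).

Using the Lagrange interpolation formula with nodes -3, -2, -1, 0:
  L_0(s) = (s + 2)(s + 1)s / -6
  L_1(s) = (s + 3)(s + 1)s / 2
  L_2(s) = (s + 3)(s + 2)s / -2
  L_3(s) = (s + 3)(s + 2)(s + 1) / 6
Then h(s) = -71·L_0(s) - 21·L_1(s) - 3·L_2(s) + 1·L_3(s).
Expanding and collecting terms gives h(s) = 3s³ + 2s² + 3s + 1.
Check: h(-1) = -3. ✓

h(s) = 3s^3 + 2s^2 + 3s + 1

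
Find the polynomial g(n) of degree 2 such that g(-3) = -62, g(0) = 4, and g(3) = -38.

g(n) = -6n^2 + 4n + 4

Write g(n) = an^2 + bn + c. Substituting each data point gives a linear system:
  9a - 3b + c = -62
  c = 4
  9a + 3b + c = -38
Solving the system yields a = -6, b = 4, c = 4.
So g(n) = -6n^2 + 4n + 4.
Check: g(3) = -38. ✓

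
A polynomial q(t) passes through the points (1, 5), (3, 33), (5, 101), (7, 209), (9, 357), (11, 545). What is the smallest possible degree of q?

2

Forward differences of the values at t = 1, 3, 5, 7, 9, 11:
  q  : 5  33  101  209  357  545
  Δ  : 28  68  108  148  188
  Δ^2: 40  40  40  40
  Δ^3: 0  0  0
  Δ^4: 0  0
  Δ^5: 0
The second differences are constant (40) and nonzero, while all higher differences vanish, so the minimal degree is 2.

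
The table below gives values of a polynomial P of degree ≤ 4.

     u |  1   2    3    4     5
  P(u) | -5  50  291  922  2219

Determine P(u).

Using the Lagrange interpolation formula with nodes 1, 2, 3, 4, 5:
  L_0(u) = (u - 2)(u - 3)(u - 4)(u - 5) / 24
  L_1(u) = (u - 1)(u - 3)(u - 4)(u - 5) / -6
  L_2(u) = (u - 1)(u - 2)(u - 4)(u - 5) / 4
  L_3(u) = (u - 1)(u - 2)(u - 3)(u - 5) / -6
  L_4(u) = (u - 1)(u - 2)(u - 3)(u - 4) / 24
Then P(u) = -5·L_0(u) + 50·L_1(u) + 291·L_2(u) + 922·L_3(u) + 2219·L_4(u).
Expanding and collecting terms gives P(u) = 3u^4 + 4u^3 - 6u^2 - 6.
Check: P(5) = 2219. ✓

P(u) = 3u^4 + 4u^3 - 6u^2 - 6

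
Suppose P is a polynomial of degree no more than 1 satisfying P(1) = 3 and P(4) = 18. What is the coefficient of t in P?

5

Write P(t) = at + b. Substituting each data point gives a linear system:
  a + b = 3
  4a + b = 18
Solving the system yields a = 5, b = -2.
So P(t) = 5t - 2.
The leading coefficient is 5.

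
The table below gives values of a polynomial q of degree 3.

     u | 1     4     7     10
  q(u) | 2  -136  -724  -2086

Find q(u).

Write q(u) = au^3 + bu^2 + cu + d. Substituting each data point gives a linear system:
  a + b + c + d = 2
  64a + 16b + 4c + d = -136
  343a + 49b + 7c + d = -724
  1000a + 100b + 10c + d = -2086
Solving the system yields a = -2, b = -1, c = 1, d = 4.
So q(u) = -2u^3 - u^2 + u + 4.
Check: q(7) = -724. ✓

q(u) = -2u^3 - u^2 + u + 4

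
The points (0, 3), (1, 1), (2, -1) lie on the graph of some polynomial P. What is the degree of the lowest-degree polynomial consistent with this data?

1

Forward differences of the values at u = 0, 1, 2:
  P  : 3  1  -1
  Δ  : -2  -2
  Δ^2: 0
The first differences are constant (-2) and nonzero, while all higher differences vanish, so the minimal degree is 1.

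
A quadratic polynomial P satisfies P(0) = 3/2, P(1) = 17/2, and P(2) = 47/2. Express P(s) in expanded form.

P(s) = 4s^2 + 3s + 3/2

Write P(s) = as^2 + bs + c. Substituting each data point gives a linear system:
  c = 3/2
  a + b + c = 17/2
  4a + 2b + c = 47/2
Solving the system yields a = 4, b = 3, c = 3/2.
So P(s) = 4s^2 + 3s + 3/2.
Check: P(1) = 17/2. ✓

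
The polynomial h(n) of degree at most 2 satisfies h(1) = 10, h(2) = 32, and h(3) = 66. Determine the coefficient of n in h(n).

Write h(n) = an^2 + bn + c. Substituting each data point gives a linear system:
  a + b + c = 10
  4a + 2b + c = 32
  9a + 3b + c = 66
Solving the system yields a = 6, b = 4, c = 0.
So h(n) = 6n^2 + 4n.
The coefficient of n is 4.

4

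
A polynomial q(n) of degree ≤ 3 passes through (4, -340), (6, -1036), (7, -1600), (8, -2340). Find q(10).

-4444

Write q(n) = an^3 + bn^2 + cn + d. Substituting each data point gives a linear system:
  64a + 16b + 4c + d = -340
  216a + 36b + 6c + d = -1036
  343a + 49b + 7c + d = -1600
  512a + 64b + 8c + d = -2340
Solving the system yields a = -4, b = -4, c = -4, d = -4.
So q(n) = -4n^3 - 4n^2 - 4n - 4.
Then q(10) = -4444.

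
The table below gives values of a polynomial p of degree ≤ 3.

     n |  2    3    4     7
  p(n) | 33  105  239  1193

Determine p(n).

Write p(n) = an^3 + bn^2 + cn + d. Substituting each data point gives a linear system:
  8a + 4b + 2c + d = 33
  27a + 9b + 3c + d = 105
  64a + 16b + 4c + d = 239
  343a + 49b + 7c + d = 1193
Solving the system yields a = 3, b = 4, c = -5, d = 3.
So p(n) = 3n³ + 4n² - 5n + 3.
Check: p(3) = 105. ✓

p(n) = 3n^3 + 4n^2 - 5n + 3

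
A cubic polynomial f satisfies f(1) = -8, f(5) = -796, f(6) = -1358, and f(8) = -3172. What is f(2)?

-58

Using the Lagrange interpolation formula with nodes 1, 5, 6, 8:
  L_0(x) = (x - 5)(x - 6)(x - 8) / -140
  L_1(x) = (x - 1)(x - 6)(x - 8) / 12
  L_2(x) = (x - 1)(x - 5)(x - 8) / -10
  L_3(x) = (x - 1)(x - 5)(x - 6) / 42
Then f(x) = -8·L_0(x) - 796·L_1(x) - 1358·L_2(x) - 3172·L_3(x).
Expanding and collecting terms gives f(x) = -6x^3 - x^2 - 5x + 4.
Evaluating at x = 2: f(2) = -58.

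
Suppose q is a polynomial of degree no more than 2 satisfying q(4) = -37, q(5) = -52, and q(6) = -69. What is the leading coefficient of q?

-1

Write q(s) = as^2 + bs + c. Substituting each data point gives a linear system:
  16a + 4b + c = -37
  25a + 5b + c = -52
  36a + 6b + c = -69
Solving the system yields a = -1, b = -6, c = 3.
So q(s) = -s^2 - 6s + 3.
The leading coefficient is -1.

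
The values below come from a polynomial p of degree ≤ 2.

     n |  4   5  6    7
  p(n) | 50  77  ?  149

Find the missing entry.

On equispaced nodes a degree-2 polynomial has vanishing third forward difference, so
  - p(4) + 3·p(5) - 3·p(6) + p(7) = 0.
Substituting the known values and solving for p(6):
  -3·p(6) = -330
  p(6) = 110.

110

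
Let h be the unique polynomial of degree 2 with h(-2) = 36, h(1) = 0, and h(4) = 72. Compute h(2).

12

Using the Lagrange interpolation formula with nodes -2, 1, 4:
  L_0(t) = (t - 1)(t - 4) / 18
  L_1(t) = (t + 2)(t - 4) / -9
  L_2(t) = (t + 2)(t - 1) / 18
Then h(t) = 36·L_0(t) + 0·L_1(t) + 72·L_2(t).
Expanding and collecting terms gives h(t) = 6t^2 - 6t.
Evaluating at t = 2: h(2) = 12.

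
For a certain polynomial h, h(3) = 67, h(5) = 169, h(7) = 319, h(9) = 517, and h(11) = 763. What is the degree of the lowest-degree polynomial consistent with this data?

2

Forward differences of the values at n = 3, 5, 7, 9, 11:
  h  : 67  169  319  517  763
  Δ  : 102  150  198  246
  Δ^2: 48  48  48
  Δ^3: 0  0
  Δ^4: 0
The second differences are constant (48) and nonzero, while all higher differences vanish, so the minimal degree is 2.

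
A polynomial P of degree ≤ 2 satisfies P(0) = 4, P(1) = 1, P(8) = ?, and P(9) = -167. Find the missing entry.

-132

The 3 known points determine the degree-2 polynomial uniquely.
Write P(x) = ax^2 + bx + c. Substituting each data point gives a linear system:
  c = 4
  a + b + c = 1
  81a + 9b + c = -167
Solving the system yields a = -2, b = -1, c = 4.
So P(x) = -2x^2 - x + 4.
Then P(8) = -132.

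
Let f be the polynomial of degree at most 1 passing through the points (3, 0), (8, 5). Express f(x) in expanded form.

f(x) = x - 3

Write f(x) = ax + b. Substituting each data point gives a linear system:
  3a + b = 0
  8a + b = 5
Solving the system yields a = 1, b = -3.
So f(x) = x - 3.
Check: f(8) = 5. ✓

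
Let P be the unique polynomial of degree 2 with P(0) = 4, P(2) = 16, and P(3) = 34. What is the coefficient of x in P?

-2

Write P(x) = ax^2 + bx + c. Substituting each data point gives a linear system:
  c = 4
  4a + 2b + c = 16
  9a + 3b + c = 34
Solving the system yields a = 4, b = -2, c = 4.
So P(x) = 4x^2 - 2x + 4.
The coefficient of x is -2.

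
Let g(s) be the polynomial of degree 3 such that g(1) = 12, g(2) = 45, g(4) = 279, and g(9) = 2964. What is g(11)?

5382

Using the Lagrange interpolation formula with nodes 1, 2, 4, 9:
  L_0(s) = (s - 2)(s - 4)(s - 9) / -24
  L_1(s) = (s - 1)(s - 4)(s - 9) / 14
  L_2(s) = (s - 1)(s - 2)(s - 9) / -30
  L_3(s) = (s - 1)(s - 2)(s - 4) / 280
Then g(s) = 12·L_0(s) + 45·L_1(s) + 279·L_2(s) + 2964·L_3(s).
Expanding and collecting terms gives g(s) = 4s³ + 5s + 3.
Evaluating at s = 11: g(11) = 5382.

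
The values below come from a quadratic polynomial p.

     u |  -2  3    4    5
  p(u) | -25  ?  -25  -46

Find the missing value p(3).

-10

The 3 known points determine the degree-2 polynomial uniquely.
Write p(u) = au^2 + bu + c. Substituting each data point gives a linear system:
  4a - 2b + c = -25
  16a + 4b + c = -25
  25a + 5b + c = -46
Solving the system yields a = -3, b = 6, c = -1.
So p(u) = -3u^2 + 6u - 1.
Then p(3) = -10.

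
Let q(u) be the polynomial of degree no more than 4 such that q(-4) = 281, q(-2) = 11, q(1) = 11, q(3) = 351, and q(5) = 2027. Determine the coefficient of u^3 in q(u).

5

Write q(u) = au^4 + bu^3 + cu^2 + du + e. Substituting each data point gives a linear system:
  256a - 64b + 16c - 4d + e = 281
  16a - 8b + 4c - 2d + e = 11
  a + b + c + d + e = 11
  81a + 27b + 9c + 3d + e = 351
  625a + 125b + 25c + 5d + e = 2027
Solving the system yields a = 2, b = 5, c = 6, d = 1, e = -3.
So q(u) = 2u^4 + 5u^3 + 6u^2 + u - 3.
The coefficient of u^3 is 5.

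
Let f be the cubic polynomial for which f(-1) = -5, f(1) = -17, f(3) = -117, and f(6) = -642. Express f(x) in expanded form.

Write f(x) = ax^3 + bx^2 + cx + d. Substituting each data point gives a linear system:
  -a + b - c + d = -5
  a + b + c + d = -17
  27a + 9b + 3c + d = -117
  216a + 36b + 6c + d = -642
Solving the system yields a = -2, b = -5, c = -4, d = -6.
So f(x) = -2x³ - 5x² - 4x - 6.
Check: f(6) = -642. ✓

f(x) = -2x^3 - 5x^2 - 4x - 6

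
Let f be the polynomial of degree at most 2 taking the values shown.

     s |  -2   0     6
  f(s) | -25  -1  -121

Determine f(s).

f(s) = -4s^2 + 4s - 1

Using the Lagrange interpolation formula with nodes -2, 0, 6:
  L_0(s) = s(s - 6) / 16
  L_1(s) = (s + 2)(s - 6) / -12
  L_2(s) = (s + 2)s / 48
Then f(s) = -25·L_0(s) - 1·L_1(s) - 121·L_2(s).
Expanding and collecting terms gives f(s) = -4s² + 4s - 1.
Check: f(0) = -1. ✓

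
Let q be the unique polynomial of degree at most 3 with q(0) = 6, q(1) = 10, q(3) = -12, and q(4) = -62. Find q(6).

-300

Using the Lagrange interpolation formula with nodes 0, 1, 3, 4:
  L_0(t) = (t - 1)(t - 3)(t - 4) / -12
  L_1(t) = t(t - 3)(t - 4) / 6
  L_2(t) = t(t - 1)(t - 4) / -6
  L_3(t) = t(t - 1)(t - 3) / 12
Then q(t) = 6·L_0(t) + 10·L_1(t) - 12·L_2(t) - 62·L_3(t).
Expanding and collecting terms gives q(t) = -2t^3 + 3t^2 + 3t + 6.
Evaluating at t = 6: q(6) = -300.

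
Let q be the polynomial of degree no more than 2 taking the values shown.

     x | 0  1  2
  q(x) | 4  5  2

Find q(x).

Using the Lagrange interpolation formula with nodes 0, 1, 2:
  L_0(x) = (x - 1)(x - 2) / 2
  L_1(x) = x(x - 2) / -1
  L_2(x) = x(x - 1) / 2
Then q(x) = 4·L_0(x) + 5·L_1(x) + 2·L_2(x).
Expanding and collecting terms gives q(x) = -2x² + 3x + 4.
Check: q(2) = 2. ✓

q(x) = -2x^2 + 3x + 4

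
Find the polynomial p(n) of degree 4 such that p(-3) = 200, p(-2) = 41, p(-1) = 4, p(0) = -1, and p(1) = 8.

Write p(n) = an^4 + bn^3 + cn^2 + dn + e. Substituting each data point gives a linear system:
  81a - 27b + 9c - 3d + e = 200
  16a - 8b + 4c - 2d + e = 41
  a - b + c - d + e = 4
  e = -1
  a + b + c + d + e = 8
Solving the system yields a = 3, b = 3, c = 4, d = -1, e = -1.
So p(n) = 3n^4 + 3n^3 + 4n^2 - n - 1.
Check: p(1) = 8. ✓

p(n) = 3n^4 + 3n^3 + 4n^2 - n - 1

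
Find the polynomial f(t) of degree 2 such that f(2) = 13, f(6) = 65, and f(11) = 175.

Write f(t) = at^2 + bt + c. Substituting each data point gives a linear system:
  4a + 2b + c = 13
  36a + 6b + c = 65
  121a + 11b + c = 175
Solving the system yields a = 1, b = 5, c = -1.
So f(t) = t² + 5t - 1.
Check: f(11) = 175. ✓

f(t) = t^2 + 5t - 1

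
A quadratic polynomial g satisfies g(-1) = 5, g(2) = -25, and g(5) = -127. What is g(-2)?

-1

Write g(u) = au^2 + bu + c. Substituting each data point gives a linear system:
  a - b + c = 5
  4a + 2b + c = -25
  25a + 5b + c = -127
Solving the system yields a = -4, b = -6, c = 3.
So g(u) = -4u² - 6u + 3.
Then g(-2) = -1.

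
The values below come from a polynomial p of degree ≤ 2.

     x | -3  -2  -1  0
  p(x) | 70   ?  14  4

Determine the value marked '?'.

36

On equispaced nodes a degree-2 polynomial has vanishing third forward difference, so
  - p(-3) + 3·p(-2) - 3·p(-1) + p(0) = 0.
Substituting the known values and solving for p(-2):
  3·p(-2) = 108
  p(-2) = 36.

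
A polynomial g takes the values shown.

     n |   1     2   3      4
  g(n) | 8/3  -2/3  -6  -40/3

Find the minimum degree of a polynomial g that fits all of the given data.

Forward differences of the values at n = 1, 2, 3, 4:
  g  : 8/3  -2/3  -6  -40/3
  Δ  : -10/3  -16/3  -22/3
  Δ^2: -2  -2
  Δ^3: 0
The second differences are constant (-2) and nonzero, while all higher differences vanish, so the minimal degree is 2.

2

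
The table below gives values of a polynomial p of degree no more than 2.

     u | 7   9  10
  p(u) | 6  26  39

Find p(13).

90

Using the Lagrange interpolation formula with nodes 7, 9, 10:
  L_0(u) = (u - 9)(u - 10) / 6
  L_1(u) = (u - 7)(u - 10) / -2
  L_2(u) = (u - 7)(u - 9) / 3
Then p(u) = 6·L_0(u) + 26·L_1(u) + 39·L_2(u).
Expanding and collecting terms gives p(u) = u^2 - 6u - 1.
Evaluating at u = 13: p(13) = 90.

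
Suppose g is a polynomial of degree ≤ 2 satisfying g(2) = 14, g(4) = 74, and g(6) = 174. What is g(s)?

g(s) = 5s^2 - 6

Using the Lagrange interpolation formula with nodes 2, 4, 6:
  L_0(s) = (s - 4)(s - 6) / 8
  L_1(s) = (s - 2)(s - 6) / -4
  L_2(s) = (s - 2)(s - 4) / 8
Then g(s) = 14·L_0(s) + 74·L_1(s) + 174·L_2(s).
Expanding and collecting terms gives g(s) = 5s² - 6.
Check: g(2) = 14. ✓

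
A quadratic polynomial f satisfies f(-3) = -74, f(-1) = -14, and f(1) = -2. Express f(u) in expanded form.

Write f(u) = au^2 + bu + c. Substituting each data point gives a linear system:
  9a - 3b + c = -74
  a - b + c = -14
  a + b + c = -2
Solving the system yields a = -6, b = 6, c = -2.
So f(u) = -6u^2 + 6u - 2.
Check: f(1) = -2. ✓

f(u) = -6u^2 + 6u - 2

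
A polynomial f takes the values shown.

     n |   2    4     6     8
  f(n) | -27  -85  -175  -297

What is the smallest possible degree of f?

2

Forward differences of the values at n = 2, 4, 6, 8:
  f  : -27  -85  -175  -297
  Δ  : -58  -90  -122
  Δ^2: -32  -32
  Δ^3: 0
The second differences are constant (-32) and nonzero, while all higher differences vanish, so the minimal degree is 2.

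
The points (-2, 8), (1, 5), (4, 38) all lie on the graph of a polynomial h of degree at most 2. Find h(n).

Using the Lagrange interpolation formula with nodes -2, 1, 4:
  L_0(n) = (n - 1)(n - 4) / 18
  L_1(n) = (n + 2)(n - 4) / -9
  L_2(n) = (n + 2)(n - 1) / 18
Then h(n) = 8·L_0(n) + 5·L_1(n) + 38·L_2(n).
Expanding and collecting terms gives h(n) = 2n² + n + 2.
Check: h(-2) = 8. ✓

h(n) = 2n^2 + n + 2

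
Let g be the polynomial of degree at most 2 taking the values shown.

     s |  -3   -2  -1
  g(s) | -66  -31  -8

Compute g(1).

2

Forward differences of the values at s = -3, -2, -1:
  g  : -66  -31  -8
  Δ  : 35  23
  Δ^2: -12
The second differences are constant, confirming degree 2.
Interpolating (Newton forward form) and evaluating at s = 1 gives g(1) = 2.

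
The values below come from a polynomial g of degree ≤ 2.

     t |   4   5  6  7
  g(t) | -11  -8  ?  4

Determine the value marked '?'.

The 3 known points determine the degree-2 polynomial uniquely.
Write g(t) = at^2 + bt + c. Substituting each data point gives a linear system:
  16a + 4b + c = -11
  25a + 5b + c = -8
  49a + 7b + c = 4
Solving the system yields a = 1, b = -6, c = -3.
So g(t) = t² - 6t - 3.
Then g(6) = -3.

-3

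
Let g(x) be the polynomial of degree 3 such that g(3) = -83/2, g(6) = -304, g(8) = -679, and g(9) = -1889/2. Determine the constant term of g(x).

Write g(x) = ax^3 + bx^2 + cx + d. Substituting each data point gives a linear system:
  27a + 9b + 3c + d = -83/2
  216a + 36b + 6c + d = -304
  512a + 64b + 8c + d = -679
  729a + 81b + 9c + d = -1889/2
Solving the system yields a = -1, b = -3, c = 5/2, d = 5.
So g(x) = -x^3 - 3x^2 + (5/2)x + 5.
The constant term is 5.

5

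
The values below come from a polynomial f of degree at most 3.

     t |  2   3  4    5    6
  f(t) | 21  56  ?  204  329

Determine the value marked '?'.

The 4 known points determine the degree-3 polynomial uniquely.
Write f(t) = at^3 + bt^2 + ct + d. Substituting each data point gives a linear system:
  8a + 4b + 2c + d = 21
  27a + 9b + 3c + d = 56
  125a + 25b + 5c + d = 204
  216a + 36b + 6c + d = 329
Solving the system yields a = 1, b = 3, c = 1, d = -1.
So f(t) = t^3 + 3t^2 + t - 1.
Then f(4) = 115.

115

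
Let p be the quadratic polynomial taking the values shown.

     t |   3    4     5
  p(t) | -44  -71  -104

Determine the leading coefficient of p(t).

-3

Write p(t) = at^2 + bt + c. Substituting each data point gives a linear system:
  9a + 3b + c = -44
  16a + 4b + c = -71
  25a + 5b + c = -104
Solving the system yields a = -3, b = -6, c = 1.
So p(t) = -3t² - 6t + 1.
The leading coefficient is -3.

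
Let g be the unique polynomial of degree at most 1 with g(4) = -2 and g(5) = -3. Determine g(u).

g(u) = -u + 2

Using the Lagrange interpolation formula with nodes 4, 5:
  L_0(u) = (u - 5) / -1
  L_1(u) = (u - 4) / 1
Then g(u) = -2·L_0(u) - 3·L_1(u).
Expanding and collecting terms gives g(u) = -u + 2.
Check: g(4) = -2. ✓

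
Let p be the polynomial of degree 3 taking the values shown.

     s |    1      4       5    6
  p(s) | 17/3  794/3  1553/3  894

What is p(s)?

Using the Lagrange interpolation formula with nodes 1, 4, 5, 6:
  L_0(s) = (s - 4)(s - 5)(s - 6) / -60
  L_1(s) = (s - 1)(s - 5)(s - 6) / 6
  L_2(s) = (s - 1)(s - 4)(s - 6) / -4
  L_3(s) = (s - 1)(s - 4)(s - 5) / 10
Then p(s) = 17/3·L_0(s) + 794/3·L_1(s) + 1553/3·L_2(s) + 894·L_3(s).
Expanding and collecting terms gives p(s) = 4s³ + (5/3)s² - 6s + 6.
Check: p(1) = 17/3. ✓

p(s) = 4s^3 + (5/3)s^2 - 6s + 6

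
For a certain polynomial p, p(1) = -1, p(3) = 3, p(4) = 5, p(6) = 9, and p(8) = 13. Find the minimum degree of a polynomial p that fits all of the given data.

Divided differences on the nodes 1, 3, 4, 6, 8:
  order 0: -1  3  5  9  13
  order 1: 2  2  2  2
  order 2: 0  0  0
  order 3: 0  0
  order 4: 0
The order-1 divided differences are all 2 (nonzero) and every higher order vanishes, so the data lies on a polynomial of degree exactly 1.

1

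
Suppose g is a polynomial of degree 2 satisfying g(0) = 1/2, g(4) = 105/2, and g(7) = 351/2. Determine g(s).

Using the Lagrange interpolation formula with nodes 0, 4, 7:
  L_0(s) = (s - 4)(s - 7) / 28
  L_1(s) = s(s - 7) / -12
  L_2(s) = s(s - 4) / 21
Then g(s) = 1/2·L_0(s) + 105/2·L_1(s) + 351/2·L_2(s).
Expanding and collecting terms gives g(s) = 4s² - 3s + 1/2.
Check: g(4) = 105/2. ✓

g(s) = 4s^2 - 3s + 1/2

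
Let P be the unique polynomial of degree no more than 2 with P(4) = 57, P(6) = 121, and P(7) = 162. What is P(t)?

P(t) = 3t^2 + 2t + 1

Write P(t) = at^2 + bt + c. Substituting each data point gives a linear system:
  16a + 4b + c = 57
  36a + 6b + c = 121
  49a + 7b + c = 162
Solving the system yields a = 3, b = 2, c = 1.
So P(t) = 3t² + 2t + 1.
Check: P(6) = 121. ✓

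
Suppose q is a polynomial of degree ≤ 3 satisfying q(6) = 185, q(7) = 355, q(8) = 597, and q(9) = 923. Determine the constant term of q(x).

5

Write q(x) = ax^3 + bx^2 + cx + d. Substituting each data point gives a linear system:
  216a + 36b + 6c + d = 185
  343a + 49b + 7c + d = 355
  512a + 64b + 8c + d = 597
  729a + 81b + 9c + d = 923
Solving the system yields a = 2, b = -6, c = -6, d = 5.
So q(x) = 2x³ - 6x² - 6x + 5.
The constant term is 5.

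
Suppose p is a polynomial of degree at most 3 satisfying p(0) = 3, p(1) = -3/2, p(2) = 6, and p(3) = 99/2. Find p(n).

Using the Lagrange interpolation formula with nodes 0, 1, 2, 3:
  L_0(n) = (n - 1)(n - 2)(n - 3) / -6
  L_1(n) = n(n - 2)(n - 3) / 2
  L_2(n) = n(n - 1)(n - 3) / -2
  L_3(n) = n(n - 1)(n - 2) / 6
Then p(n) = 3·L_0(n) - 3/2·L_1(n) + 6·L_2(n) + 99/2·L_3(n).
Expanding and collecting terms gives p(n) = 4n^3 - 6n^2 - (5/2)n + 3.
Check: p(2) = 6. ✓

p(n) = 4n^3 - 6n^2 - (5/2)n + 3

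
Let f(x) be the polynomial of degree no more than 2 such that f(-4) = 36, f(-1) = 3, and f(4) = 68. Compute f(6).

136

Using the Lagrange interpolation formula with nodes -4, -1, 4:
  L_0(x) = (x + 1)(x - 4) / 24
  L_1(x) = (x + 4)(x - 4) / -15
  L_2(x) = (x + 4)(x + 1) / 40
Then f(x) = 36·L_0(x) + 3·L_1(x) + 68·L_2(x).
Expanding and collecting terms gives f(x) = 3x² + 4x + 4.
Evaluating at x = 6: f(6) = 136.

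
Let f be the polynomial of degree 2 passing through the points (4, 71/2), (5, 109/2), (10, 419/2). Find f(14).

Using the Lagrange interpolation formula with nodes 4, 5, 10:
  L_0(u) = (u - 5)(u - 10) / 6
  L_1(u) = (u - 4)(u - 10) / -5
  L_2(u) = (u - 4)(u - 5) / 30
Then f(u) = 71/2·L_0(u) + 109/2·L_1(u) + 419/2·L_2(u).
Expanding and collecting terms gives f(u) = 2u² + u - 1/2.
Evaluating at u = 14: f(14) = 811/2.

811/2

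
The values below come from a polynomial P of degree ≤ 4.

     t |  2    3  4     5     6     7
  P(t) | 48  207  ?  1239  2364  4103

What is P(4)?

On equispaced nodes a degree-4 polynomial has vanishing fifth forward difference, so
  - P(2) + 5·P(3) - 10·P(4) + 10·P(5) - 5·P(6) + P(7) = 0.
Substituting the known values and solving for P(4):
  -10·P(4) = -5660
  P(4) = 566.

566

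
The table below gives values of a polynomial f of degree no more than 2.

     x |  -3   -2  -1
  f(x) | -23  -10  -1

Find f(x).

Write f(x) = ax^2 + bx + c. Substituting each data point gives a linear system:
  9a - 3b + c = -23
  4a - 2b + c = -10
  a - b + c = -1
Solving the system yields a = -2, b = 3, c = 4.
So f(x) = -2x² + 3x + 4.
Check: f(-3) = -23. ✓

f(x) = -2x^2 + 3x + 4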